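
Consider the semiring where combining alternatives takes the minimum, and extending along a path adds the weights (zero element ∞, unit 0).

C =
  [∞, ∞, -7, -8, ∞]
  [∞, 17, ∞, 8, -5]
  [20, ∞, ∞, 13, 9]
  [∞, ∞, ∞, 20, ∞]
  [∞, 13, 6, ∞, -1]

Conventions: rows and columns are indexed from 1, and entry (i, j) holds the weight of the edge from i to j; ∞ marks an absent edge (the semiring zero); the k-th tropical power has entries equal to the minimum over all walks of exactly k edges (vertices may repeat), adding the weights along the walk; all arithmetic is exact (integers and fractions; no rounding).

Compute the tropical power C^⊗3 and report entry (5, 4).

C^⊗2:
  [13, ∞, ∞, 6, 2]
  [∞, 8, 1, 25, -6]
  [∞, 22, 13, 12, 8]
  [∞, ∞, ∞, 40, ∞]
  [26, 12, 5, 19, -2]
C^⊗3:
  [∞, 15, 6, 5, 1]
  [21, 7, 0, 14, -7]
  [33, 21, 14, 26, 7]
  [∞, ∞, ∞, 60, ∞]
  [25, 11, 4, 18, -3]
Key observation: the optimum is the walk 5->3->1->4, with weight 6 + 20 + (-8) = 18.
Optimal value attained by: walk 5->3->1->4.
Answer: (C^⊗3)[5][4] = 18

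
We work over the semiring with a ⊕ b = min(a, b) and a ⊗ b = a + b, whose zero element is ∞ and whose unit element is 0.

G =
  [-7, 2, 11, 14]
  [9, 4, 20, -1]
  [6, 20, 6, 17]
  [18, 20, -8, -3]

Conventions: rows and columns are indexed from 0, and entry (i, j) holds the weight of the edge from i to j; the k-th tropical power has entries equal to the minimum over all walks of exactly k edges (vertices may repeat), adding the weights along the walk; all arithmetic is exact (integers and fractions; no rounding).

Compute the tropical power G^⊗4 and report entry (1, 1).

G^⊗2:
  [-14, -5, 4, 1]
  [2, 8, -9, -4]
  [-1, 8, 9, 14]
  [-2, 12, -11, -6]
G^⊗3:
  [-21, -12, -7, -6]
  [-5, 4, -12, -7]
  [-8, 1, 6, 7]
  [-9, 0, -14, -9]
G^⊗4:
  [-28, -19, -14, -13]
  [-12, -3, -15, -10]
  [-15, -6, -1, 0]
  [-16, -7, -17, -12]
Key observation: the optimum is the walk 1->0->0->0->1, with weight 9 + (-7) + (-7) + 2 = -3.
Optimal value attained by: walk 1->0->0->0->1.
Answer: (G^⊗4)[1][1] = -3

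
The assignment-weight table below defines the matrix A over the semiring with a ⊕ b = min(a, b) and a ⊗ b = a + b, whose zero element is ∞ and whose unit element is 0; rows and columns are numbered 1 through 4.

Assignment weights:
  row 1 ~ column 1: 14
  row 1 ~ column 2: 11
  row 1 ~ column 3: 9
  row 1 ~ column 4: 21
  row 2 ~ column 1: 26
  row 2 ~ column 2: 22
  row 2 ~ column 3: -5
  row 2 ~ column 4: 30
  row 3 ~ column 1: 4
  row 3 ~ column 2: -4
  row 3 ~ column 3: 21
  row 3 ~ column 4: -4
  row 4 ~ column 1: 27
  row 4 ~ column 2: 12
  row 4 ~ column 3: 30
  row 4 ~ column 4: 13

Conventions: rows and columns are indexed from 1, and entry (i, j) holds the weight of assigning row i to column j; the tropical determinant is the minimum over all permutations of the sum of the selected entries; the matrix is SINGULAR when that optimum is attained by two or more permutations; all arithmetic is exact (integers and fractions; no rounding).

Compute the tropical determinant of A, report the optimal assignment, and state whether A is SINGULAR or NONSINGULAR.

σ = (1, 2, 3, 4): 14 + 22 + 21 + 13 = 70
σ = (1, 2, 4, 3): 14 + 22 + (-4) + 30 = 62
σ = (1, 3, 2, 4): 14 + (-5) + (-4) + 13 = 18
σ = (1, 3, 4, 2): 14 + (-5) + (-4) + 12 = 17
σ = (1, 4, 2, 3): 14 + 30 + (-4) + 30 = 70
σ = (1, 4, 3, 2): 14 + 30 + 21 + 12 = 77
σ = (2, 1, 3, 4): 11 + 26 + 21 + 13 = 71
σ = (2, 1, 4, 3): 11 + 26 + (-4) + 30 = 63
σ = (2, 3, 1, 4): 11 + (-5) + 4 + 13 = 23
σ = (2, 3, 4, 1): 11 + (-5) + (-4) + 27 = 29
σ = (2, 4, 1, 3): 11 + 30 + 4 + 30 = 75
σ = (2, 4, 3, 1): 11 + 30 + 21 + 27 = 89
σ = (3, 1, 2, 4): 9 + 26 + (-4) + 13 = 44
σ = (3, 1, 4, 2): 9 + 26 + (-4) + 12 = 43
σ = (3, 2, 1, 4): 9 + 22 + 4 + 13 = 48
σ = (3, 2, 4, 1): 9 + 22 + (-4) + 27 = 54
σ = (3, 4, 1, 2): 9 + 30 + 4 + 12 = 55
σ = (3, 4, 2, 1): 9 + 30 + (-4) + 27 = 62
σ = (4, 1, 2, 3): 21 + 26 + (-4) + 30 = 73
σ = (4, 1, 3, 2): 21 + 26 + 21 + 12 = 80
σ = (4, 2, 1, 3): 21 + 22 + 4 + 30 = 77
σ = (4, 2, 3, 1): 21 + 22 + 21 + 27 = 91
σ = (4, 3, 1, 2): 21 + (-5) + 4 + 12 = 32
σ = (4, 3, 2, 1): 21 + (-5) + (-4) + 27 = 39
Optimal value attained by: σ = (1, 3, 4, 2).
Answer: det⊕(A) = 17; verdict: NONSINGULAR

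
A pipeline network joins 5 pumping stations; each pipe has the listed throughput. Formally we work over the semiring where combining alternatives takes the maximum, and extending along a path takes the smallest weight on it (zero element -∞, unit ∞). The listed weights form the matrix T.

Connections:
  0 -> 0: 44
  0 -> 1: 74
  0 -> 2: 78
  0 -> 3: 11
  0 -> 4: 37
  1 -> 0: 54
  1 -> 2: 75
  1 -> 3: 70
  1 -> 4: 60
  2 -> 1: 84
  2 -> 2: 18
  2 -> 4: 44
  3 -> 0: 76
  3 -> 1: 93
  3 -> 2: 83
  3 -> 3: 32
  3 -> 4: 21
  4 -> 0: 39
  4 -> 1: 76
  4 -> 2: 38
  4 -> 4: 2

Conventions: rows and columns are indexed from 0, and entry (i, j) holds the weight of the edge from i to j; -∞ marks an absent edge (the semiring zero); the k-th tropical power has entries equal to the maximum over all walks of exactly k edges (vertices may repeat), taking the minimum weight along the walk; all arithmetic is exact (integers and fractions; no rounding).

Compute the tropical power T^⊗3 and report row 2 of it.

T^⊗2:
  [54, 78, 74, 70, 60]
  [70, 75, 70, 32, 44]
  [54, 44, 75, 70, 60]
  [54, 83, 76, 70, 60]
  [54, 39, 75, 70, 60]
T^⊗3:
  [70, 74, 75, 70, 60]
  [54, 70, 75, 70, 60]
  [70, 75, 70, 44, 44]
  [70, 76, 75, 70, 60]
  [70, 75, 70, 39, 44]
Answer: row 2 of T^⊗3 = [70, 75, 70, 44, 44]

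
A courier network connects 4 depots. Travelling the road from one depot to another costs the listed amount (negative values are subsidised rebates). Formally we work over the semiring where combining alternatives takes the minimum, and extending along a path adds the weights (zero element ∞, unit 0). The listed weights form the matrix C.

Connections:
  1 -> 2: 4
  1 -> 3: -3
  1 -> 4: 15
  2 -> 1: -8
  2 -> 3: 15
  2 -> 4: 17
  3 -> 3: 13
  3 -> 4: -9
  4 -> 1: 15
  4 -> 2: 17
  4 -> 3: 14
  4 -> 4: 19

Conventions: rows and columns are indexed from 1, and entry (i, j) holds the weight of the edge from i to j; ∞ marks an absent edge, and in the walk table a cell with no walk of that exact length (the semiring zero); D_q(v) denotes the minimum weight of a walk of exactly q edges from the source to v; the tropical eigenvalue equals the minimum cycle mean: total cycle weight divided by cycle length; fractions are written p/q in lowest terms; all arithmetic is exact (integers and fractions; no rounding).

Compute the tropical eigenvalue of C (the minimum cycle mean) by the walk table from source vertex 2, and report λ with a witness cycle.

q=0: [∞, 0, ∞, ∞]
q=1: [-8, ∞, 15, 17]
q=2: [32, -4, -11, 6]
q=3: [-12, 23, 2, -20]
q=4: [-5, -8, -15, -7]
Optimal cycle mean attained by: cycle 1->2->1, total 4 + (-8), length 2.
Answer: λ = -2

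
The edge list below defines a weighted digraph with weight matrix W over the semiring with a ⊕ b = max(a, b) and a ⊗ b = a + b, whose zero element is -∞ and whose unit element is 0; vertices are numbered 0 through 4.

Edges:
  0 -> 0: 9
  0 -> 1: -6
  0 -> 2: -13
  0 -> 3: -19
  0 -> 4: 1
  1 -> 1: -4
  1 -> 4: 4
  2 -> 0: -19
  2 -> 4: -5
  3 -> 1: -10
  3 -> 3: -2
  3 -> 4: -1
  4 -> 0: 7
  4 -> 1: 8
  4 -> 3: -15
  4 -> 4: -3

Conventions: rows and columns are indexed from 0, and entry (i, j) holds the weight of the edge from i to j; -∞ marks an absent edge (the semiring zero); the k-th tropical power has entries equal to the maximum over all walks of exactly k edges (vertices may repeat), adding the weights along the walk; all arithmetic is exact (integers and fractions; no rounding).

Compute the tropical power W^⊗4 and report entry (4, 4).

W^⊗2:
  [18, 9, -4, -10, 10]
  [11, 12, -∞, -11, 1]
  [2, 3, -32, -20, -8]
  [6, 7, -∞, -4, -3]
  [16, 5, -6, -12, 12]
W^⊗3:
  [27, 18, 5, -1, 19]
  [20, 9, -2, -8, 16]
  [11, 0, -11, -17, 7]
  [15, 5, -7, -6, 11]
  [25, 20, 3, -3, 17]
W^⊗4:
  [36, 27, 14, 8, 28]
  [29, 24, 7, 1, 21]
  [20, 15, -2, -8, 12]
  [24, 19, 2, -4, 16]
  [34, 25, 12, 6, 26]
Key observation: the optimum is the walk 4->0->0->0->4, with weight 7 + 9 + 9 + 1 = 26.
Optimal value attained by: walk 4->0->0->0->4.
Answer: (W^⊗4)[4][4] = 26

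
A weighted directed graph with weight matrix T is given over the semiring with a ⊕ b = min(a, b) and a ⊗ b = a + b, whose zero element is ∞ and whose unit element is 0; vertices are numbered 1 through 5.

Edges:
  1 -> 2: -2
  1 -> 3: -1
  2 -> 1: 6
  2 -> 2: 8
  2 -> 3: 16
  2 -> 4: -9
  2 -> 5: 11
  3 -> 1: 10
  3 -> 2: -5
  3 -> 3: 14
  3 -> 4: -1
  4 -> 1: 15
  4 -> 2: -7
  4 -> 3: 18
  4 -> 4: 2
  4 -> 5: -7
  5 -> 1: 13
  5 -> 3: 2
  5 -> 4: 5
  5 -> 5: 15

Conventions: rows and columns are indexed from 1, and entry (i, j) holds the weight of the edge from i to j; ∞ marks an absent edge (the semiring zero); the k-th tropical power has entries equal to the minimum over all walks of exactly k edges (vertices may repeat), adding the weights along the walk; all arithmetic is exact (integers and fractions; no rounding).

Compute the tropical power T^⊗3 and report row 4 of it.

T^⊗2:
  [4, -6, 13, -11, 9]
  [6, -16, 5, -7, -16]
  [1, -8, 9, -14, -8]
  [-1, -5, -5, -16, -5]
  [12, -3, 12, 1, -2]
T^⊗3:
  [0, -18, 3, -15, -18]
  [-10, -14, -14, -25, -14]
  [-2, -21, -6, -17, -21]
  [-1, -23, -3, -14, -23]
  [3, -6, 0, -12, -6]
Answer: row 4 of T^⊗3 = [-1, -23, -3, -14, -23]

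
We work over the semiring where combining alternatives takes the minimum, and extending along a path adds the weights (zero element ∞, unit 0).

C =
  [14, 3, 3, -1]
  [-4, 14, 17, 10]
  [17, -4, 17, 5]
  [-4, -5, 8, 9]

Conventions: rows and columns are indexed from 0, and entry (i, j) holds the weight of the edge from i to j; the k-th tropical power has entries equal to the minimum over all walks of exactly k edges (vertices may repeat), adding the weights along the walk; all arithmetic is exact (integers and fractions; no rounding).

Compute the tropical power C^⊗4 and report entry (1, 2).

C^⊗2:
  [-5, -6, 7, 8]
  [6, -1, -1, -5]
  [-8, 0, 13, 6]
  [-9, -1, -1, -5]
C^⊗3:
  [-10, -2, -2, -6]
  [-9, -10, 3, 4]
  [-4, -5, -5, -9]
  [-9, -10, -6, -10]
C^⊗4:
  [-10, -11, -7, -11]
  [-14, -6, -6, -10]
  [-13, -14, -1, -5]
  [-14, -15, -6, -10]
Key observation: the optimum is the walk 1->0->3->0->2, with weight (-4) + (-1) + (-4) + 3 = -6.
Optimal value attained by: walk 1->0->3->0->2.
Answer: (C^⊗4)[1][2] = -6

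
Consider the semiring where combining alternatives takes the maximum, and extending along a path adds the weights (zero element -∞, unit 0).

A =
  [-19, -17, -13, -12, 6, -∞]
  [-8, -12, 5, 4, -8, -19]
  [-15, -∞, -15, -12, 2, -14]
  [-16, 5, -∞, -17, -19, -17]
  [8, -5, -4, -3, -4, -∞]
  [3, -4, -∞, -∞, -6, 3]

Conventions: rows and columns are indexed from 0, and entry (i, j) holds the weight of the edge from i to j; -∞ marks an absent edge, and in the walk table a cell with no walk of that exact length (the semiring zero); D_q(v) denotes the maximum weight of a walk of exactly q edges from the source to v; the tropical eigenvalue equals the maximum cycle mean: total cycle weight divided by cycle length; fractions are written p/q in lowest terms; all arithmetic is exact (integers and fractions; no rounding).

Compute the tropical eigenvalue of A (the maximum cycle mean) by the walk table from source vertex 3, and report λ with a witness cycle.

q=0: [-∞, -∞, -∞, 0, -∞, -∞]
q=1: [-16, 5, -∞, -17, -19, -17]
q=2: [-3, -7, 10, 9, -3, -14]
q=3: [5, 14, -2, -2, 12, -4]
q=4: [20, 7, 19, 18, 11, -1]
q=5: [19, 23, 12, 11, 26, 5]
q=6: [34, 21, 28, 27, 25, 8]
Optimal cycle mean attained by: cycle 0->4->0, total 6 + 8, length 2.
Answer: λ = 7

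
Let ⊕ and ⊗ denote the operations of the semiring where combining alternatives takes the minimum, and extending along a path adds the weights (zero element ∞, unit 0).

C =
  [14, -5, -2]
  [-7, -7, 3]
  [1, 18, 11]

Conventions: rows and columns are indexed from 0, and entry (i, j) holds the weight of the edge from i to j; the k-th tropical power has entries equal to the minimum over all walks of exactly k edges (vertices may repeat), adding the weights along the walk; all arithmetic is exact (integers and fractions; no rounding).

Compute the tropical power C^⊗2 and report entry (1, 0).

C^⊗2:
  [-12, -12, -2]
  [-14, -14, -9]
  [11, -4, -1]
Key observation: the optimum is the walk 1->1->0, with weight (-7) + (-7) = -14.
Optimal value attained by: walk 1->1->0.
Answer: (C^⊗2)[1][0] = -14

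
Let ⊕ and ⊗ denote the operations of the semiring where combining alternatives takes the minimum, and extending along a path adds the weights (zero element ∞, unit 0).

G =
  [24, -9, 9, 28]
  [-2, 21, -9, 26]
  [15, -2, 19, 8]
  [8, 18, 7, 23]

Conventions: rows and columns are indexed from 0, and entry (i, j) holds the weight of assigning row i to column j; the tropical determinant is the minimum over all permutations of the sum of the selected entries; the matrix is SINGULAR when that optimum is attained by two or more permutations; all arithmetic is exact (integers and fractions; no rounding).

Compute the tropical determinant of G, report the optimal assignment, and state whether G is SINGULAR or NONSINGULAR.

σ = (0, 1, 2, 3): 24 + 21 + 19 + 23 = 87
σ = (0, 1, 3, 2): 24 + 21 + 8 + 7 = 60
σ = (0, 2, 1, 3): 24 + (-9) + (-2) + 23 = 36
σ = (0, 2, 3, 1): 24 + (-9) + 8 + 18 = 41
σ = (0, 3, 1, 2): 24 + 26 + (-2) + 7 = 55
σ = (0, 3, 2, 1): 24 + 26 + 19 + 18 = 87
σ = (1, 0, 2, 3): (-9) + (-2) + 19 + 23 = 31
σ = (1, 0, 3, 2): (-9) + (-2) + 8 + 7 = 4
σ = (1, 2, 0, 3): (-9) + (-9) + 15 + 23 = 20
σ = (1, 2, 3, 0): (-9) + (-9) + 8 + 8 = -2
σ = (1, 3, 0, 2): (-9) + 26 + 15 + 7 = 39
σ = (1, 3, 2, 0): (-9) + 26 + 19 + 8 = 44
σ = (2, 0, 1, 3): 9 + (-2) + (-2) + 23 = 28
σ = (2, 0, 3, 1): 9 + (-2) + 8 + 18 = 33
σ = (2, 1, 0, 3): 9 + 21 + 15 + 23 = 68
σ = (2, 1, 3, 0): 9 + 21 + 8 + 8 = 46
σ = (2, 3, 0, 1): 9 + 26 + 15 + 18 = 68
σ = (2, 3, 1, 0): 9 + 26 + (-2) + 8 = 41
σ = (3, 0, 1, 2): 28 + (-2) + (-2) + 7 = 31
σ = (3, 0, 2, 1): 28 + (-2) + 19 + 18 = 63
σ = (3, 1, 0, 2): 28 + 21 + 15 + 7 = 71
σ = (3, 1, 2, 0): 28 + 21 + 19 + 8 = 76
σ = (3, 2, 0, 1): 28 + (-9) + 15 + 18 = 52
σ = (3, 2, 1, 0): 28 + (-9) + (-2) + 8 = 25
Optimal value attained by: σ = (1, 2, 3, 0).
Answer: det⊕(G) = -2; verdict: NONSINGULAR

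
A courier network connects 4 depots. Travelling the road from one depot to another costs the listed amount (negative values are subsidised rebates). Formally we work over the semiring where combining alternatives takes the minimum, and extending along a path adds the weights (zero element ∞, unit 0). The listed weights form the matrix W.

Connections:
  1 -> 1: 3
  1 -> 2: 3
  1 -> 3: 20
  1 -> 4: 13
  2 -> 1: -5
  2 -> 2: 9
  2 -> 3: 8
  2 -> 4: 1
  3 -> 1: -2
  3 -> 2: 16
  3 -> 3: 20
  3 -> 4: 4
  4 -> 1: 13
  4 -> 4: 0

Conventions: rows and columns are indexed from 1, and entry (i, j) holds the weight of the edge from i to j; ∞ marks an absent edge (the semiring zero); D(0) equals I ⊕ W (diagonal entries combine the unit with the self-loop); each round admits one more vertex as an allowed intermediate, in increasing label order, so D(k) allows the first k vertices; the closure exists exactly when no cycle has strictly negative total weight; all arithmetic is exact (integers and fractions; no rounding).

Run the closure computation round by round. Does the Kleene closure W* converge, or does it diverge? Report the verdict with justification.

D(0):
  [0, 3, 20, 13]
  [-5, 0, 8, 1]
  [-2, 16, 0, 4]
  [13, ∞, ∞, 0]
Detection: at round 1, diagonal entry (2, 2) turns strictly negative.
Key observation: the cycle 2->1->2 has total weight (-5) + 3, which is strictly negative.
Answer: DIVERGES — negative cycle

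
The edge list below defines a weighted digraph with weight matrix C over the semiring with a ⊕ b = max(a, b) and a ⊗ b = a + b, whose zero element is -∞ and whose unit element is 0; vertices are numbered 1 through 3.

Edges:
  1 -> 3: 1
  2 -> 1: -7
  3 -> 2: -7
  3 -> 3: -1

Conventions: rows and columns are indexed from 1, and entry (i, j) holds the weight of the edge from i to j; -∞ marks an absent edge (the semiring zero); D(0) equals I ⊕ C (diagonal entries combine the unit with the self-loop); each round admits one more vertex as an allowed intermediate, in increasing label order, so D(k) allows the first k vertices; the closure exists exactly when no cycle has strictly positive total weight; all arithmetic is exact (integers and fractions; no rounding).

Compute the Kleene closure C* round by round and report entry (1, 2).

D(0):
  [0, -∞, 1]
  [-7, 0, -∞]
  [-∞, -7, 0]
D(1):
  [0, -∞, 1]
  [-7, 0, -6]
  [-∞, -7, 0]
D(2):
  [0, -∞, 1]
  [-7, 0, -6]
  [-14, -7, 0]
D(3):
  [0, -6, 1]
  [-7, 0, -6]
  [-14, -7, 0]
Answer: C*[1][2] = -6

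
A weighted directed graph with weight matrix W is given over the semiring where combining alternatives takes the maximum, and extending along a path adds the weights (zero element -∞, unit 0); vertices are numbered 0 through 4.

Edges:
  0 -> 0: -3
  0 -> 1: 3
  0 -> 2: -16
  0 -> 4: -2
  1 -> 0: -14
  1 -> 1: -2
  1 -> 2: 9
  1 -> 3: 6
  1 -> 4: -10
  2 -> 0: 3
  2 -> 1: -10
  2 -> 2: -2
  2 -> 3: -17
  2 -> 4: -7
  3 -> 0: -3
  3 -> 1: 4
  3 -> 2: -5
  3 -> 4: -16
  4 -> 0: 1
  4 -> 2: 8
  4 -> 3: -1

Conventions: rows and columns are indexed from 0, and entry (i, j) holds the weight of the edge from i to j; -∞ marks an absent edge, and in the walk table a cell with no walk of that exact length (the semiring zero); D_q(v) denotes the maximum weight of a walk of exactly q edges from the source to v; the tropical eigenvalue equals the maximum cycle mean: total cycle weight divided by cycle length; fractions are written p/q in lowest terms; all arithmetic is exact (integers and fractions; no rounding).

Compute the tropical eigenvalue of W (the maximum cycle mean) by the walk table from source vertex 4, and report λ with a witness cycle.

q=0: [-∞, -∞, -∞, -∞, 0]
q=1: [1, -∞, 8, -1, -∞]
q=2: [11, 4, 6, -9, 1]
q=3: [9, 14, 13, 10, 9]
q=4: [16, 14, 23, 20, 7]
q=5: [26, 24, 23, 20, 16]
Optimal cycle mean attained by: cycle 0->1->2->0, total 3 + 9 + 3, length 3.
Answer: λ = 5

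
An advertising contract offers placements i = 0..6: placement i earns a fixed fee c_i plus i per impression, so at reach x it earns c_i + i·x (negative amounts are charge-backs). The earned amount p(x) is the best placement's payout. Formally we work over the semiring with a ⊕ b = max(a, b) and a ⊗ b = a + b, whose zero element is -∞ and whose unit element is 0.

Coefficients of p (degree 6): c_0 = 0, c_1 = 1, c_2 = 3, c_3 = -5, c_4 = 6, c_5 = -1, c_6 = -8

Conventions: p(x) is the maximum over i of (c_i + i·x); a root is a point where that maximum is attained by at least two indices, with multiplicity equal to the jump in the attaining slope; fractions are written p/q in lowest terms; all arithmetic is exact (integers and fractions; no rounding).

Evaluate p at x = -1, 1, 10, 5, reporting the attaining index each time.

p(-1) = max(0+0·(-1)=0, 1+1·(-1)=0, 3+2·(-1)=1, -5+3·(-1)=-8, 6+4·(-1)=2, -1+5·(-1)=-6, -8+6·(-1)=-14) = 2 (attained by i=4)
p(1) = max(0+0·1=0, 1+1·1=2, 3+2·1=5, -5+3·1=-2, 6+4·1=10, -1+5·1=4, -8+6·1=-2) = 10 (attained by i=4)
p(10) = max(0+0·10=0, 1+1·10=11, 3+2·10=23, -5+3·10=25, 6+4·10=46, -1+5·10=49, -8+6·10=52) = 52 (attained by i=6)
p(5) = max(0+0·5=0, 1+1·5=6, 3+2·5=13, -5+3·5=10, 6+4·5=26, -1+5·5=24, -8+6·5=22) = 26 (attained by i=4)
Answer: p(-1) = 2; p(1) = 10; p(10) = 52; p(5) = 26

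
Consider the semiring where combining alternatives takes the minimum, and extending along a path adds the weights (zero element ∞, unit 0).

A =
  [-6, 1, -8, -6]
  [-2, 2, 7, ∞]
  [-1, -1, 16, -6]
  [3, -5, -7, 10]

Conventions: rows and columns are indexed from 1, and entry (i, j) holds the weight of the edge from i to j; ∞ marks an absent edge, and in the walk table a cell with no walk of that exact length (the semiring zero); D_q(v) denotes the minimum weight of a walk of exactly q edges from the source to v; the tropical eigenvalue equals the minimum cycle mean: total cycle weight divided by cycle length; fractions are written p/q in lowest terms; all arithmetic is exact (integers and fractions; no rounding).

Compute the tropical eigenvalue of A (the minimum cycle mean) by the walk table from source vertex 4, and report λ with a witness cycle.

q=0: [∞, ∞, ∞, 0]
q=1: [3, -5, -7, 10]
q=2: [-8, -8, -5, -13]
q=3: [-14, -18, -20, -14]
q=4: [-21, -21, -22, -26]
Optimal cycle mean attained by: cycle 3->4->3, total (-6) + (-7), length 2.
Answer: λ = -13/2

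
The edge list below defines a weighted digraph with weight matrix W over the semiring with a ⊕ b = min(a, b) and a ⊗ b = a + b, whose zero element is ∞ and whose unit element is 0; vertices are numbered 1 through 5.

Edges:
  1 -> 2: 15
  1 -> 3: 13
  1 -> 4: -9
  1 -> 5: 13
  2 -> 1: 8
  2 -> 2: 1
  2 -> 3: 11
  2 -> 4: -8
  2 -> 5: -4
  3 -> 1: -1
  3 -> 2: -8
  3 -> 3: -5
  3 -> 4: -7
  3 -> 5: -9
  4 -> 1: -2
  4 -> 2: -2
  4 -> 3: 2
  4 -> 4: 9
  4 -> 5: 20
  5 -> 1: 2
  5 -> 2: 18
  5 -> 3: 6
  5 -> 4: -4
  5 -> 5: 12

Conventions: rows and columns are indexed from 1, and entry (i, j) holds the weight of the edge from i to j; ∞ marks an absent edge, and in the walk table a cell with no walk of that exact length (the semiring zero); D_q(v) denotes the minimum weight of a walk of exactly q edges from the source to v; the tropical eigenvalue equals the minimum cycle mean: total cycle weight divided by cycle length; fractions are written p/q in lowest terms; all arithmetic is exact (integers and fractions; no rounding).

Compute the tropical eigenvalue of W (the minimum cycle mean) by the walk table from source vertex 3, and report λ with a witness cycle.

q=0: [∞, ∞, 0, ∞, ∞]
q=1: [-1, -8, -5, -7, -9]
q=2: [-9, -13, -10, -16, -14]
q=3: [-18, -18, -15, -21, -19]
q=4: [-23, -23, -20, -27, -24]
q=5: [-29, -29, -25, -32, -29]
Optimal cycle mean attained by: cycle 1->4->1, total (-9) + (-2), length 2.
Answer: λ = -11/2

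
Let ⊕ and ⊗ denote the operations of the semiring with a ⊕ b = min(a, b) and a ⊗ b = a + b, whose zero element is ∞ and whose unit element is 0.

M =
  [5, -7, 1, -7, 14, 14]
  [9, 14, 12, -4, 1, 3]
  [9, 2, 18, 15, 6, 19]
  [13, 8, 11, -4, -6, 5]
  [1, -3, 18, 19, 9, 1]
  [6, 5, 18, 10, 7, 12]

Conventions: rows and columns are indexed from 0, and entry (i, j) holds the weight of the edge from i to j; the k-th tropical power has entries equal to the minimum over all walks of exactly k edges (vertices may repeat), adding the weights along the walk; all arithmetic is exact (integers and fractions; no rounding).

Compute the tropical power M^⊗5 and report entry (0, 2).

M^⊗2:
  [2, -2, 4, -11, -13, -4]
  [2, -2, 7, -8, -10, 1]
  [7, 2, 10, -2, 3, 5]
  [-5, -9, 7, -8, -10, -5]
  [6, -6, 2, -7, -2, 0]
  [8, -1, 7, -1, 4, 8]
M^⊗3:
  [-12, -16, 0, -15, -17, -12]
  [-9, -13, 3, -12, -14, -9]
  [4, 0, 8, -6, -8, 3]
  [-9, -13, -4, -13, -14, -9]
  [-1, -5, 4, -11, -13, -3]
  [5, 1, 9, -5, -7, 2]
M^⊗4:
  [-16, -20, -11, -20, -21, -16]
  [-13, -17, -8, -17, -18, -13]
  [-7, -11, 5, -10, -12, -7]
  [-13, -17, -8, -17, -19, -13]
  [-12, -16, 0, -15, -17, -12]
  [-6, -10, 6, -9, -11, -6]
M^⊗5:
  [-20, -24, -15, -24, -26, -20]
  [-17, -21, -12, -21, -23, -17]
  [-11, -15, -6, -15, -16, -11]
  [-18, -22, -12, -21, -23, -18]
  [-16, -20, -11, -20, -21, -16]
  [-10, -14, -5, -14, -15, -10]
Key observation: the optimum is the walk 0->1->3->4->0->2, with weight (-7) + (-4) + (-6) + 1 + 1 = -15.
Optimal value attained by: walk 0->1->3->4->0->2.
Answer: (M^⊗5)[0][2] = -15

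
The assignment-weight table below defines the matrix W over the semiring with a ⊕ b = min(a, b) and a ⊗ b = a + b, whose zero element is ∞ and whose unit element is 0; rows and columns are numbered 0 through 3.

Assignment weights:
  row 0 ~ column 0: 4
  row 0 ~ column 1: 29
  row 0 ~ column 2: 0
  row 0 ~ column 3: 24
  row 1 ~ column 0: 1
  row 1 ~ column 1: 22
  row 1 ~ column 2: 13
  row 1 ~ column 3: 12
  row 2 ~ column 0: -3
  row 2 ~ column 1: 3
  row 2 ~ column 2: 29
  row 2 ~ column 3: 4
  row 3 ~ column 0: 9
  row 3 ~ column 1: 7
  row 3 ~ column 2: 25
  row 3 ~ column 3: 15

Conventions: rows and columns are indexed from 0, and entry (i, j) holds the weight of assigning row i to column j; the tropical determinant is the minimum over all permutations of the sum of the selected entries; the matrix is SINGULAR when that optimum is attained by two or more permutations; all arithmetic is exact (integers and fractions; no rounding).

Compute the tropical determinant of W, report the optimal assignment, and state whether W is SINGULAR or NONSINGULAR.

σ = (0, 1, 2, 3): 4 + 22 + 29 + 15 = 70
σ = (0, 1, 3, 2): 4 + 22 + 4 + 25 = 55
σ = (0, 2, 1, 3): 4 + 13 + 3 + 15 = 35
σ = (0, 2, 3, 1): 4 + 13 + 4 + 7 = 28
σ = (0, 3, 1, 2): 4 + 12 + 3 + 25 = 44
σ = (0, 3, 2, 1): 4 + 12 + 29 + 7 = 52
σ = (1, 0, 2, 3): 29 + 1 + 29 + 15 = 74
σ = (1, 0, 3, 2): 29 + 1 + 4 + 25 = 59
σ = (1, 2, 0, 3): 29 + 13 + (-3) + 15 = 54
σ = (1, 2, 3, 0): 29 + 13 + 4 + 9 = 55
σ = (1, 3, 0, 2): 29 + 12 + (-3) + 25 = 63
σ = (1, 3, 2, 0): 29 + 12 + 29 + 9 = 79
σ = (2, 0, 1, 3): 0 + 1 + 3 + 15 = 19
σ = (2, 0, 3, 1): 0 + 1 + 4 + 7 = 12
σ = (2, 1, 0, 3): 0 + 22 + (-3) + 15 = 34
σ = (2, 1, 3, 0): 0 + 22 + 4 + 9 = 35
σ = (2, 3, 0, 1): 0 + 12 + (-3) + 7 = 16
σ = (2, 3, 1, 0): 0 + 12 + 3 + 9 = 24
σ = (3, 0, 1, 2): 24 + 1 + 3 + 25 = 53
σ = (3, 0, 2, 1): 24 + 1 + 29 + 7 = 61
σ = (3, 1, 0, 2): 24 + 22 + (-3) + 25 = 68
σ = (3, 1, 2, 0): 24 + 22 + 29 + 9 = 84
σ = (3, 2, 0, 1): 24 + 13 + (-3) + 7 = 41
σ = (3, 2, 1, 0): 24 + 13 + 3 + 9 = 49
Optimal value attained by: σ = (2, 0, 3, 1).
Answer: det⊕(W) = 12; verdict: NONSINGULAR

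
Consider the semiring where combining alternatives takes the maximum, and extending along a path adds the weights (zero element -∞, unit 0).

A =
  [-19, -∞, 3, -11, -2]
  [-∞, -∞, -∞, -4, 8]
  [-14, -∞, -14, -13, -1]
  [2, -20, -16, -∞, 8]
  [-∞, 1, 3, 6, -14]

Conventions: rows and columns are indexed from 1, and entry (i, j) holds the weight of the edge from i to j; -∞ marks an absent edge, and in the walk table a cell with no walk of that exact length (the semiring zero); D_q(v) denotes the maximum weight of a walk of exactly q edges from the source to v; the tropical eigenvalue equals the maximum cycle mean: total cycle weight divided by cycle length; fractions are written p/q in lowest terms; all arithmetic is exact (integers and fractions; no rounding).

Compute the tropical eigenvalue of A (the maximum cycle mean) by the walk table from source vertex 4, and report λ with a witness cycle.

q=0: [-∞, -∞, -∞, 0, -∞]
q=1: [2, -20, -16, -∞, 8]
q=2: [-17, 9, 11, 14, 0]
q=3: [16, 1, 3, 6, 22]
q=4: [8, 23, 25, 28, 14]
q=5: [30, 15, 17, 20, 36]
Optimal cycle mean attained by: cycle 4->5->4, total 8 + 6, length 2.
Answer: λ = 7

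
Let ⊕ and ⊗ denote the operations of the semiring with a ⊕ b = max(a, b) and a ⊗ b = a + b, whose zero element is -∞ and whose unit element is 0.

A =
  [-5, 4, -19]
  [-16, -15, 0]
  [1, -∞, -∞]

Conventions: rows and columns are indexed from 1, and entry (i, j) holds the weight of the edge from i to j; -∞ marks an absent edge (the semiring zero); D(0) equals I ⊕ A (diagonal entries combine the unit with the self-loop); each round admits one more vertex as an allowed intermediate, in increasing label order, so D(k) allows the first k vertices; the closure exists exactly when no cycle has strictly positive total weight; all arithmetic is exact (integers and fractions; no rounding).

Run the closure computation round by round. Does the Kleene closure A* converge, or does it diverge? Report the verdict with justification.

D(0):
  [0, 4, -19]
  [-16, 0, 0]
  [1, -∞, 0]
D(1):
  [0, 4, -19]
  [-16, 0, 0]
  [1, 5, 0]
Detection: at round 2, diagonal entry (3, 3) turns strictly positive.
Key observation: the cycle 3->1->2->3 has total weight 1 + 4 + 0, which is strictly positive.
Answer: DIVERGES — positive cycle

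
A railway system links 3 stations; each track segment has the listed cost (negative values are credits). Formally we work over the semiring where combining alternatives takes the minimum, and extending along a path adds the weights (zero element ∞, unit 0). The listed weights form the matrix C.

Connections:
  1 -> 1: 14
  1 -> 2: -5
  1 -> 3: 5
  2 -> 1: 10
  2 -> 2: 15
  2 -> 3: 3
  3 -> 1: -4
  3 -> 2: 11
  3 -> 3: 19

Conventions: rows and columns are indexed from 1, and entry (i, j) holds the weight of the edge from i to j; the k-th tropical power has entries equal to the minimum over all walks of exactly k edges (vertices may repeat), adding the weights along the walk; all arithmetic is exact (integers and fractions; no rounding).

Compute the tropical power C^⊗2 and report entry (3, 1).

C^⊗2:
  [1, 9, -2]
  [-1, 5, 15]
  [10, -9, 1]
Key observation: the optimum is the walk 3->1->1, with weight (-4) + 14 = 10.
Optimal value attained by: walk 3->1->1.
Answer: (C^⊗2)[3][1] = 10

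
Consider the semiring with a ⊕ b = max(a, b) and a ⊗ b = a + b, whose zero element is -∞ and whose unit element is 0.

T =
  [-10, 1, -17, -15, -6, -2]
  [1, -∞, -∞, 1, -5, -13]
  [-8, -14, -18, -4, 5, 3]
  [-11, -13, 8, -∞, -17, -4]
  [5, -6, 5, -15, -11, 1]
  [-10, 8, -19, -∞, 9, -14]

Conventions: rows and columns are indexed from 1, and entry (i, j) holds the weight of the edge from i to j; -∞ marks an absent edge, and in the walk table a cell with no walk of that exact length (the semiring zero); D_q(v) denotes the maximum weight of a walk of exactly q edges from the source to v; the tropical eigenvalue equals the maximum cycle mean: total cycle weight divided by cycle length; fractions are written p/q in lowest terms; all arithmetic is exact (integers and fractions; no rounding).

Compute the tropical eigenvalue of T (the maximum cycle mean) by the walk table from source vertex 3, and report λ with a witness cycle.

q=0: [-∞, -∞, 0, -∞, -∞, -∞]
q=1: [-8, -14, -18, -4, 5, 3]
q=2: [10, 11, 10, -10, 12, 6]
q=3: [17, 14, 17, 12, 15, 13]
q=4: [20, 21, 20, 15, 22, 20]
q=5: [27, 28, 27, 22, 29, 23]
q=6: [34, 31, 34, 29, 32, 30]
Optimal cycle mean attained by: cycle 3->6->5->3, total 3 + 9 + 5, length 3.
Answer: λ = 17/3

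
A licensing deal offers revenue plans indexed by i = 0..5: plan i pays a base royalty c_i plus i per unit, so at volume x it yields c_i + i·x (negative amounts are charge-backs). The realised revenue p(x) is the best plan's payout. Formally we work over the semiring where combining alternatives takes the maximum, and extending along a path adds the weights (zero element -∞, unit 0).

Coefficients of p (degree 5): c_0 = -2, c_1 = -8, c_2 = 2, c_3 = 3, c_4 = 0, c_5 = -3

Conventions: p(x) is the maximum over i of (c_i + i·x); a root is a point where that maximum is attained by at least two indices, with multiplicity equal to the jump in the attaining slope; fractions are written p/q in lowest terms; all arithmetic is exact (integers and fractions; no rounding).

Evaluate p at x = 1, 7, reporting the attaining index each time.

p(1) = max(-2+0·1=-2, -8+1·1=-7, 2+2·1=4, 3+3·1=6, 0+4·1=4, -3+5·1=2) = 6 (attained by i=3)
p(7) = max(-2+0·7=-2, -8+1·7=-1, 2+2·7=16, 3+3·7=24, 0+4·7=28, -3+5·7=32) = 32 (attained by i=5)
Answer: p(1) = 6; p(7) = 32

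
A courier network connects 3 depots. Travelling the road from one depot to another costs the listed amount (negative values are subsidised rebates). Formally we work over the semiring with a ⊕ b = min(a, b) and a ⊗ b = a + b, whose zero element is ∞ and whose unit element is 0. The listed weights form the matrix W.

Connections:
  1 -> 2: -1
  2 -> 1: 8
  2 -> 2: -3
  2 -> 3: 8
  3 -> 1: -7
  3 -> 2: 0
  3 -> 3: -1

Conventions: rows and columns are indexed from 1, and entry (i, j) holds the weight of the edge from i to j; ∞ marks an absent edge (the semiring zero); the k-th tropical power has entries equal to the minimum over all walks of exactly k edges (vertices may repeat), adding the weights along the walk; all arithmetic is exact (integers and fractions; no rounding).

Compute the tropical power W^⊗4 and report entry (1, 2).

W^⊗2:
  [7, -4, 7]
  [1, -6, 5]
  [-8, -8, -2]
W^⊗3:
  [0, -7, 4]
  [-2, -9, 2]
  [-9, -11, -3]
W^⊗4:
  [-3, -10, 1]
  [-5, -12, -1]
  [-10, -14, -4]
Key observation: the optimum is the walk 1->2->2->2->2, with weight (-1) + (-3) + (-3) + (-3) = -10.
Optimal value attained by: walk 1->2->2->2->2.
Answer: (W^⊗4)[1][2] = -10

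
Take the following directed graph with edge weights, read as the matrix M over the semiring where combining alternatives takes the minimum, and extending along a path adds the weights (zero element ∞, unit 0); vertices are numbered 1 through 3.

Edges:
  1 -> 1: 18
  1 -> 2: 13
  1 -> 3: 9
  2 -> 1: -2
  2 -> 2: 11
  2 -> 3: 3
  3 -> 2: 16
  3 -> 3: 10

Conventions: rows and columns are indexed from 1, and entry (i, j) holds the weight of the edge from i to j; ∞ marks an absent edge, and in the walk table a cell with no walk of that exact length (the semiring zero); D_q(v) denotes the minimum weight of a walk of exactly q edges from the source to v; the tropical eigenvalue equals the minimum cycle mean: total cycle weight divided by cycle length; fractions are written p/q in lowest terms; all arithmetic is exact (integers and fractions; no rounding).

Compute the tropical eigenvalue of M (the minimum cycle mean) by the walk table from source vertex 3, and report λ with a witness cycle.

q=0: [∞, ∞, 0]
q=1: [∞, 16, 10]
q=2: [14, 26, 19]
q=3: [24, 27, 23]
Optimal cycle mean attained by: cycle 1->2->1, total 13 + (-2), length 2.
Answer: λ = 11/2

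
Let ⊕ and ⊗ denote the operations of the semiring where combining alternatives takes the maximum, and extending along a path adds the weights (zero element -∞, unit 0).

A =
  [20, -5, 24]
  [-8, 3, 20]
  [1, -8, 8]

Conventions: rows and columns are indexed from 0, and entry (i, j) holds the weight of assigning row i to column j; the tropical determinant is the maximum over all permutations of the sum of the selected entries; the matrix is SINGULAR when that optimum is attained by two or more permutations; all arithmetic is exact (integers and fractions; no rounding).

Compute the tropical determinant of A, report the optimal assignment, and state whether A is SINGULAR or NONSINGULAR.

σ = (0, 1, 2): 20 + 3 + 8 = 31
σ = (0, 2, 1): 20 + 20 + (-8) = 32
σ = (1, 0, 2): (-5) + (-8) + 8 = -5
σ = (1, 2, 0): (-5) + 20 + 1 = 16
σ = (2, 0, 1): 24 + (-8) + (-8) = 8
σ = (2, 1, 0): 24 + 3 + 1 = 28
Optimal value attained by: σ = (0, 2, 1).
Answer: det⊕(A) = 32; verdict: NONSINGULAR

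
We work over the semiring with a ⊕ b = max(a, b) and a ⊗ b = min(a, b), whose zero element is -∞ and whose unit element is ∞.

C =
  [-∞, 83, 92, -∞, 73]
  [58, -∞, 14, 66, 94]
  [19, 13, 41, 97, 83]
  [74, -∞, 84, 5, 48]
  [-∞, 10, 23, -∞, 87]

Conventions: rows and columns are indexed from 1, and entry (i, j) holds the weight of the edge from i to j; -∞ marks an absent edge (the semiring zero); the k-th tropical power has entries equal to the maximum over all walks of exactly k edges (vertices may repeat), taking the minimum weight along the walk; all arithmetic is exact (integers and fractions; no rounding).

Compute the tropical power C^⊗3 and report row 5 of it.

C^⊗2:
  [58, 13, 41, 92, 83]
  [66, 58, 66, 14, 87]
  [74, 19, 84, 41, 83]
  [19, 74, 74, 84, 83]
  [19, 13, 23, 23, 87]
C^⊗3:
  [74, 58, 84, 41, 83]
  [58, 66, 66, 66, 87]
  [41, 74, 74, 84, 83]
  [74, 19, 84, 74, 83]
  [23, 19, 23, 23, 87]
Answer: row 5 of C^⊗3 = [23, 19, 23, 23, 87]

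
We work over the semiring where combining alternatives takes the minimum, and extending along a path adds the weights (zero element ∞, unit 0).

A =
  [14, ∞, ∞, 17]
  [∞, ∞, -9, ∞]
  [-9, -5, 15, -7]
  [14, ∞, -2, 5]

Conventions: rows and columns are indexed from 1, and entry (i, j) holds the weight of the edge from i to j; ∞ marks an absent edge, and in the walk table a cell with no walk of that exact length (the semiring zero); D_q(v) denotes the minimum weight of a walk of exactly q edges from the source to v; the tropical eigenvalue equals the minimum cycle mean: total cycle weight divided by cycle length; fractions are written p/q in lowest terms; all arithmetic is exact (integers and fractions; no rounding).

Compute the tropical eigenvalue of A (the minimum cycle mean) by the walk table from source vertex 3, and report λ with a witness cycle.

q=0: [∞, ∞, 0, ∞]
q=1: [-9, -5, 15, -7]
q=2: [5, 10, -14, -2]
q=3: [-23, -19, -4, -21]
q=4: [-13, -9, -28, -16]
Optimal cycle mean attained by: cycle 2->3->2, total (-9) + (-5), length 2.
Answer: λ = -7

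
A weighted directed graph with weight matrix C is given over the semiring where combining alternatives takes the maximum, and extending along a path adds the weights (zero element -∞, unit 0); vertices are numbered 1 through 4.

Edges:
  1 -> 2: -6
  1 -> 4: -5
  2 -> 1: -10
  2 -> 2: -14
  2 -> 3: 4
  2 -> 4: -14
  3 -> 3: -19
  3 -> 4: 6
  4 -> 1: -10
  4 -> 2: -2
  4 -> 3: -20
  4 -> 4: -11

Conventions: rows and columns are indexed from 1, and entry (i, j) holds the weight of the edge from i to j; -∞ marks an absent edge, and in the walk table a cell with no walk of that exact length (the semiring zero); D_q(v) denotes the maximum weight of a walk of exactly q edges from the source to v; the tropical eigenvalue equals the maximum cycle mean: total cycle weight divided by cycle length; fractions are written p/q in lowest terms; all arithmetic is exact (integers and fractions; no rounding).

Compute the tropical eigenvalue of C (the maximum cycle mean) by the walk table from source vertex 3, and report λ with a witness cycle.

q=0: [-∞, -∞, 0, -∞]
q=1: [-∞, -∞, -19, 6]
q=2: [-4, 4, -14, -5]
q=3: [-6, -7, 8, -8]
q=4: [-17, -10, -3, 14]
Optimal cycle mean attained by: cycle 2->3->4->2, total 4 + 6 + (-2), length 3.
Answer: λ = 8/3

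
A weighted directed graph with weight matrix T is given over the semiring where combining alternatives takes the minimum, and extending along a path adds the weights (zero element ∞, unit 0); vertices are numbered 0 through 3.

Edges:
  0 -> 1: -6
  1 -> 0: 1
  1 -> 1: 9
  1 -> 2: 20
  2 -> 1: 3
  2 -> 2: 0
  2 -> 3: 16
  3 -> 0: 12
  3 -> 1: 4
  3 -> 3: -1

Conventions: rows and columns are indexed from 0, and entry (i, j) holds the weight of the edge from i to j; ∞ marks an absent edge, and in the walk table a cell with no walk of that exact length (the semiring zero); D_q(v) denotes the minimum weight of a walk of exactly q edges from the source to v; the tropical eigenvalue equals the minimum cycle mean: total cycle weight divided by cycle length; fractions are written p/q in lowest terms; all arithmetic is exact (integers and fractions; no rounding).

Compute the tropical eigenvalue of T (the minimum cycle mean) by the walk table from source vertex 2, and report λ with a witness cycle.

q=0: [∞, ∞, 0, ∞]
q=1: [∞, 3, 0, 16]
q=2: [4, 3, 0, 15]
q=3: [4, -2, 0, 14]
q=4: [-1, -2, 0, 13]
Optimal cycle mean attained by: cycle 0->1->0, total (-6) + 1, length 2.
Answer: λ = -5/2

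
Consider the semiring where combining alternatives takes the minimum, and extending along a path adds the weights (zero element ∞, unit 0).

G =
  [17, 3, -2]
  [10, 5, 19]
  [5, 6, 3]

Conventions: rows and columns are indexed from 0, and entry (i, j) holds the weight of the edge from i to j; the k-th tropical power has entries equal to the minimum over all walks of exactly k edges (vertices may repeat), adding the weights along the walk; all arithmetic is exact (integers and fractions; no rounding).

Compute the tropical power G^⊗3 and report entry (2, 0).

G^⊗2:
  [3, 4, 1]
  [15, 10, 8]
  [8, 8, 3]
G^⊗3:
  [6, 6, 1]
  [13, 14, 11]
  [8, 9, 6]
Key observation: the optimum is the walk 2->0->2->0, with weight 5 + (-2) + 5 = 8.
Optimal value attained by: walk 2->0->2->0.
Answer: (G^⊗3)[2][0] = 8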